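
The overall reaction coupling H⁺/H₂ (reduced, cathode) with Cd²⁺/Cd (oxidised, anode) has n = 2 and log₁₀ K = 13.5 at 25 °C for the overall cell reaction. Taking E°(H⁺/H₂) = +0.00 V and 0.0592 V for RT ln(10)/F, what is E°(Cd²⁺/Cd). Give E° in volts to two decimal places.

E°cell = (0.0592/n)·log K = (0.0592/2)(13.5) = +0.400 V.
Since H⁺/H₂ is the cathode and Cd²⁺/Cd the anode, E°cell = E°(H⁺/H₂) − E°(Cd²⁺/Cd).
So E°(Cd²⁺/Cd) = E°(H⁺/H₂) − E°cell = (+0.00) − (+0.400) = -0.40 V.

-0.40 V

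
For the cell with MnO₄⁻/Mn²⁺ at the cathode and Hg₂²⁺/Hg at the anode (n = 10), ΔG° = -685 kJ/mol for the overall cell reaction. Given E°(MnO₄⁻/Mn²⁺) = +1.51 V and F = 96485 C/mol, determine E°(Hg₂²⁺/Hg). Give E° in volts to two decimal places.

+0.80 V

E°cell = −ΔG°/(nF) = −(-685×10³)/((10)(96485)) = +0.710 V.
Since MnO₄⁻/Mn²⁺ is the cathode and Hg₂²⁺/Hg the anode, E°cell = E°(MnO₄⁻/Mn²⁺) − E°(Hg₂²⁺/Hg).
So E°(Hg₂²⁺/Hg) = E°(MnO₄⁻/Mn²⁺) − E°cell = (+1.51) − (+0.710) = +0.80 V.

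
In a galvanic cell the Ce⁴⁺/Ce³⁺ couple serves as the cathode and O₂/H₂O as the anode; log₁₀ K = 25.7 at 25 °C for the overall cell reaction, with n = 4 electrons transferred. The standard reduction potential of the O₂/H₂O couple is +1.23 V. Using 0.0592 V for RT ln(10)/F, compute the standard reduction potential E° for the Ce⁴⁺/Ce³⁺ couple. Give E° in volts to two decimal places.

E°cell = (0.0592/n)·log K = (0.0592/4)(25.7) = +0.380 V.
Since Ce⁴⁺/Ce³⁺ is the cathode and O₂/H₂O the anode, E°cell = E°(Ce⁴⁺/Ce³⁺) − E°(O₂/H₂O).
So E°(Ce⁴⁺/Ce³⁺) = E°cell + E°(O₂/H₂O) = +0.380 + (+1.23) = +1.61 V.

+1.61 V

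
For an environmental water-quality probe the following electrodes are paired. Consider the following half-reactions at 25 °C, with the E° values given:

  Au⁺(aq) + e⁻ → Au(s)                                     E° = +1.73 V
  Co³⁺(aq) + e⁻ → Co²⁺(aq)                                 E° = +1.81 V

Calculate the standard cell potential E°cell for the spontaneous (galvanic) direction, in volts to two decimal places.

+0.08 V

The Co³⁺/Co²⁺ couple has the higher reduction potential, so it is the cathode; Au⁺/Au is oxidised at the anode.
E°cell = E°(cathode) − E°(anode) = (+1.81) − (+1.73) = +0.08 V.
Since E°cell > 0, the reaction is spontaneous under standard conditions.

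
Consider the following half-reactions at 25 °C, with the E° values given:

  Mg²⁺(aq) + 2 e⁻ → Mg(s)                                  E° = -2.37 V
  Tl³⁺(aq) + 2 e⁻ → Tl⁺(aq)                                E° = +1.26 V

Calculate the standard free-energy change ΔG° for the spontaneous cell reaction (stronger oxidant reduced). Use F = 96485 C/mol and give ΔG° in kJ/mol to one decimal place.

Tl³⁺/Tl⁺ (E° = +1.26 V) is the cathode; Mg²⁺/Mg (E° = -2.37 V) is the anode, so E°cell = +3.63 V.
Balancing electrons gives n = 2 (lcm of 2 and 2).
ΔG° = −nFE° = −(2)(96485)(+3.63) = -700,481 J = -700.5 kJ/mol.

-700.5 kJ/mol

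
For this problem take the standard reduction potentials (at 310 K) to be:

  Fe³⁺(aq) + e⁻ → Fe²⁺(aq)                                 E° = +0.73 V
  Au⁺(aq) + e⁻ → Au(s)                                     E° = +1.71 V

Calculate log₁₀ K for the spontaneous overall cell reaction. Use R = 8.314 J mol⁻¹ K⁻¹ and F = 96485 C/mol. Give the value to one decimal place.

15.9

Cathode: Au⁺/Au; anode: Fe³⁺/Fe²⁺. E°cell = (+1.71) − (+0.73) = +0.98 V, with n = 1.
ΔG° = −nFE° = −RT ln K, so ln K = nFE°/(RT) = (1)(96485)(+0.98) / ((8.314)(310)) = 36.687.
log₁₀ K = 36.687 / ln 10 = 15.9.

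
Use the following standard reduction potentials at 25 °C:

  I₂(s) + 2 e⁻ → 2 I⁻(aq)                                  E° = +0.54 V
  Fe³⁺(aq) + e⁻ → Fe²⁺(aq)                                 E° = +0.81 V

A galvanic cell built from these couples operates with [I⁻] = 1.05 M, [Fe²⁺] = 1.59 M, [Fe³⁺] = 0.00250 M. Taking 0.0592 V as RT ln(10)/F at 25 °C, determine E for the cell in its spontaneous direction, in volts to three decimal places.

+0.105 V

Fe³⁺/Fe²⁺ is the cathode (higher E°), I₂/I⁻ the anode: E°cell = +0.81 − (+0.54) = +0.27 V, n = 2.
Overall: 2 Fe³⁺(aq) + 2 I⁻(aq) → 2 Fe²⁺(aq) + I₂(s)
Q = [Fe²⁺]^2 / ([Fe³⁺]^2·[I⁻]^2); log Q = 5.565.
E = E° − (0.0592/n) log Q = +0.27 − (0.0592/2)(5.565) = +0.105 V.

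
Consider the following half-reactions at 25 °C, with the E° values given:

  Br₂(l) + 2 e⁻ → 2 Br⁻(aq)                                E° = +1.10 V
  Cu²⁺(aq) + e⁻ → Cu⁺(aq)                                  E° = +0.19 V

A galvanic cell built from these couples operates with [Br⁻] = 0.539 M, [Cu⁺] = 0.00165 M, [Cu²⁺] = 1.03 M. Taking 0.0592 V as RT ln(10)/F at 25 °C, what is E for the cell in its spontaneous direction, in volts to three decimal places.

Br₂/Br⁻ is the cathode (higher E°), Cu²⁺/Cu⁺ the anode: E°cell = +1.10 − (+0.19) = +0.91 V, n = 2.
Overall: Br₂(l) + 2 Cu⁺(aq) → 2 Br⁻(aq) + 2 Cu²⁺(aq)
Q = [Br⁻]^2·[Cu²⁺]^2 / ([Cu⁺]^2); log Q = 5.054.
E = E° − (0.0592/n) log Q = +0.91 − (0.0592/2)(5.054) = +0.760 V.

+0.760 V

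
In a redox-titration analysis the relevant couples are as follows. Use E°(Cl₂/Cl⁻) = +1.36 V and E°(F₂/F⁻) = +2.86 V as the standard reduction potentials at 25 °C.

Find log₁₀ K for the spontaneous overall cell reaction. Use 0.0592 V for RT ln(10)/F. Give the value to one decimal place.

50.7

Cathode: F₂/F⁻; anode: Cl₂/Cl⁻. E°cell = +1.50 V, n = 2.
log K = nE°cell / 0.0592 = (2)(+1.50) / 0.0592 = 50.7.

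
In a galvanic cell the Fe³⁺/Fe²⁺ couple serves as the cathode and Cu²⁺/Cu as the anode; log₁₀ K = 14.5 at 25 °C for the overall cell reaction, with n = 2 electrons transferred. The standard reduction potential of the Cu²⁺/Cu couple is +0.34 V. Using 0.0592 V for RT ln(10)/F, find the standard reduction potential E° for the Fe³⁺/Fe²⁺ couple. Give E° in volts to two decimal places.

+0.77 V

E°cell = (0.0592/n)·log K = (0.0592/2)(14.5) = +0.429 V.
Since Fe³⁺/Fe²⁺ is the cathode and Cu²⁺/Cu the anode, E°cell = E°(Fe³⁺/Fe²⁺) − E°(Cu²⁺/Cu).
So E°(Fe³⁺/Fe²⁺) = E°cell + E°(Cu²⁺/Cu) = +0.429 + (+0.34) = +0.77 V.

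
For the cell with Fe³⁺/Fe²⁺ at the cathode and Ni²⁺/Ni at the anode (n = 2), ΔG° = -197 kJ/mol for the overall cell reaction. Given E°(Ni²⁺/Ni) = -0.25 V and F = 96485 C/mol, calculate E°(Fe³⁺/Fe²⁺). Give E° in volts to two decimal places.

+0.77 V

E°cell = −ΔG°/(nF) = −(-197×10³)/((2)(96485)) = +1.021 V.
Since Fe³⁺/Fe²⁺ is the cathode and Ni²⁺/Ni the anode, E°cell = E°(Fe³⁺/Fe²⁺) − E°(Ni²⁺/Ni).
So E°(Fe³⁺/Fe²⁺) = E°cell + E°(Ni²⁺/Ni) = +1.021 + (-0.25) = +0.77 V.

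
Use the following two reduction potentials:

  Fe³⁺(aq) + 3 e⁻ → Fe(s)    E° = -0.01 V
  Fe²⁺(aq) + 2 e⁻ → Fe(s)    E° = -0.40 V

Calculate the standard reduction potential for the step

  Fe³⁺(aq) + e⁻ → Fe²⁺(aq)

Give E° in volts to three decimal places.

+0.770 V

Sequential free energies add, so n₃E°₃ = n₁E°₁ + n₂E°₂.
With n₃ = 3, and the known step contributing 2×(-0.40) V, the unknown satisfies 1·E° = 3×(-0.01) − 2×(-0.40) = +0.770.
E° = +0.770 / 1 = +0.770 V.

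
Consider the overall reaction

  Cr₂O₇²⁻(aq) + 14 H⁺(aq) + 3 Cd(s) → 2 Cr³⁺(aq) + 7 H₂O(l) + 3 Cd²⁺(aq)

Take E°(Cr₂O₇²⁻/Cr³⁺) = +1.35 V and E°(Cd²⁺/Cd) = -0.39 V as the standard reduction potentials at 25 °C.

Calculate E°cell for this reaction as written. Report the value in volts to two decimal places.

+1.74 V

The Cr₂O₇²⁻/Cr³⁺ couple has the higher reduction potential, so it is the cathode; Cd²⁺/Cd is oxidised at the anode.
E°cell = E°(cathode) − E°(anode) = (+1.35) − (-0.39) = +1.74 V.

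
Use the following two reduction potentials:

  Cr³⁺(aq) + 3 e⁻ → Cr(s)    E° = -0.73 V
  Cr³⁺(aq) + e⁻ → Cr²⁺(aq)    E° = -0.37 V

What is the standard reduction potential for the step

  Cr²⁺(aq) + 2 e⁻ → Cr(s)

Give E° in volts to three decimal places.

Sequential free energies add, so n₃E°₃ = n₁E°₁ + n₂E°₂.
With n₃ = 3, and the known step contributing 1×(-0.37) V, the unknown satisfies 2·E° = 3×(-0.73) − 1×(-0.37) = -1.820.
E° = -1.820 / 2 = -0.910 V.

-0.910 V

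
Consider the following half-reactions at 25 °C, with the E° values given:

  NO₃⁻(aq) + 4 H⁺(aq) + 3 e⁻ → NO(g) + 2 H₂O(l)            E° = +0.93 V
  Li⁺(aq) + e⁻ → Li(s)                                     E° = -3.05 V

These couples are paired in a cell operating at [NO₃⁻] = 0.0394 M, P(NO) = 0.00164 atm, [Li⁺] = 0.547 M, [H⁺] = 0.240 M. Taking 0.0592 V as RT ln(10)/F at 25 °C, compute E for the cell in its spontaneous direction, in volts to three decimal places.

NO₃⁻/NO is the cathode (higher E°), Li⁺/Li the anode: E°cell = +0.93 − (-3.05) = +3.98 V, n = 3.
Overall: NO₃⁻(aq) + 4 H⁺(aq) + 3 Li(s) → NO(g) + 2 H₂O(l) + 3 Li⁺(aq)
Q = P(NO)·[Li⁺]^3 / ([NO₃⁻]·[H⁺]^4); log Q = 0.312.
E = E° − (0.0592/n) log Q = +3.98 − (0.0592/3)(0.312) = +3.974 V.

+3.974 V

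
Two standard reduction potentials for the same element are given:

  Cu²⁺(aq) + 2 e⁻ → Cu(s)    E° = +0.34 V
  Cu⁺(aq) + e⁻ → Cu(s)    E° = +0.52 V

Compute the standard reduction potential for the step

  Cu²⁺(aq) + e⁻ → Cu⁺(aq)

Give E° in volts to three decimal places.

+0.160 V

Sequential free energies add, so n₃E°₃ = n₁E°₁ + n₂E°₂.
With n₃ = 2, and the known step contributing 1×(+0.52) V, the unknown satisfies 1·E° = 2×(+0.34) − 1×(+0.52) = +0.160.
E° = +0.160 / 1 = +0.160 V.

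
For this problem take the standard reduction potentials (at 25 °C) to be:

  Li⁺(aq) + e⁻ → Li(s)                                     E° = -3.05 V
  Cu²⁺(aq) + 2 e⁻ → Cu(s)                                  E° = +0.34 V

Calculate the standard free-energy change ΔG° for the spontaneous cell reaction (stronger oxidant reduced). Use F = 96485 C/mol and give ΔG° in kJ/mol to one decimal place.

-654.2 kJ/mol

Cu²⁺/Cu (E° = +0.34 V) is the cathode; Li⁺/Li (E° = -3.05 V) is the anode, so E°cell = +3.39 V.
Balancing electrons gives n = 2 (lcm of 2 and 1).
ΔG° = −nFE° = −(2)(96485)(+3.39) = -654,168 J = -654.2 kJ/mol.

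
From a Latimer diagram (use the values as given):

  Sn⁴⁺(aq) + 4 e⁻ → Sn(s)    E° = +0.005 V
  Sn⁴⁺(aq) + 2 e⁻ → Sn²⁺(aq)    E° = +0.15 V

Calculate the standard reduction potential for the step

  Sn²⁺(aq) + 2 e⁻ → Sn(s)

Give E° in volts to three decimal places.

-0.140 V

Sequential free energies add, so n₃E°₃ = n₁E°₁ + n₂E°₂.
With n₃ = 4, and the known step contributing 2×(+0.15) V, the unknown satisfies 2·E° = 4×(+0.005) − 2×(+0.15) = -0.280.
E° = -0.280 / 2 = -0.140 V.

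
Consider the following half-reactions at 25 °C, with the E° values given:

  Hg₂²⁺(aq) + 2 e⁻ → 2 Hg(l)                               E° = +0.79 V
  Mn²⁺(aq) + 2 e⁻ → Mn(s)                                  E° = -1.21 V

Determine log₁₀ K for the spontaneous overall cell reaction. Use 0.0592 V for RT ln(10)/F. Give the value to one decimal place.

Cathode: Hg₂²⁺/Hg; anode: Mn²⁺/Mn. E°cell = +2.00 V, n = 2.
log K = nE°cell / 0.0592 = (2)(+2.00) / 0.0592 = 67.6.

67.6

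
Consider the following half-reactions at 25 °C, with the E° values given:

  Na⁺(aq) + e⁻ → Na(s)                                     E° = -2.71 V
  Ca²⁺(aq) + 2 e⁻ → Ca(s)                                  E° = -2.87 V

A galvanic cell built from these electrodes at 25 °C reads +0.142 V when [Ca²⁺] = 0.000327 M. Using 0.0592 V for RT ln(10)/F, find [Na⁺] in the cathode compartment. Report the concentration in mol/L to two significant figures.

Na⁺/Na is the cathode, Ca²⁺/Ca the anode: E°cell = +0.16 V, n = 2.
Overall reaction: 2 Na⁺(aq) + Ca(s) → 2 Na(s) + Ca²⁺(aq); Q = [Ca²⁺]^1/[Na⁺]^2.
From E = E° − (0.0592/n) log Q: log Q = (E° − E)·n/0.0592 = (+0.16 − (+0.142))·2/0.0592 = 0.6081.
So 2·log[Na⁺] = 1·log(0.000327) − log Q = -3.4855 − (0.6081) = -4.0936; log[Na⁺] = -4.0936 / 2 = -2.0468; [Na⁺] = 10^(-2.0468) ≈ 0.0090 M.

0.0090 M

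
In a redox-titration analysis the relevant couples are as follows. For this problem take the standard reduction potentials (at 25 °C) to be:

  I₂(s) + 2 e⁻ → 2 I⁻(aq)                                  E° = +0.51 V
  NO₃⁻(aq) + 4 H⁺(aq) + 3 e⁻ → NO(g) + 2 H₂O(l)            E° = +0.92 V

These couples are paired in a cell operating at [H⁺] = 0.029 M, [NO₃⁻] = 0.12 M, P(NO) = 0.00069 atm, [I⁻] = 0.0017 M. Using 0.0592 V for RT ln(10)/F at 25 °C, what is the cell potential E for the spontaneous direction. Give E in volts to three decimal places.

+0.169 V

NO₃⁻/NO is the cathode (higher E°), I₂/I⁻ the anode: E°cell = +0.92 − (+0.51) = +0.41 V, n = 6.
Overall: 2 NO₃⁻(aq) + 8 H⁺(aq) + 6 I⁻(aq) → 2 NO(g) + 4 H₂O(l) + 3 I₂(s)
Q = P(NO)^2 / ([NO₃⁻]^2·[H⁺]^8·[I⁻]^6); log Q = 24.437.
E = E° − (0.0592/n) log Q = +0.41 − (0.0592/6)(24.437) = +0.169 V.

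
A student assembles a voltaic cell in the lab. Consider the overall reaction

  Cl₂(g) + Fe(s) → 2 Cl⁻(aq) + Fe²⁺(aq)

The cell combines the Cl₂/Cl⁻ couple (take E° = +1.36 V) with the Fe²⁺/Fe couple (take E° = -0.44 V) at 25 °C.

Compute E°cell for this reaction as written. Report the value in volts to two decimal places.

The Cl₂/Cl⁻ couple has the higher reduction potential, so it is the cathode; Fe²⁺/Fe is oxidised at the anode.
E°cell = E°(cathode) − E°(anode) = (+1.36) − (-0.44) = +1.80 V.

+1.80 V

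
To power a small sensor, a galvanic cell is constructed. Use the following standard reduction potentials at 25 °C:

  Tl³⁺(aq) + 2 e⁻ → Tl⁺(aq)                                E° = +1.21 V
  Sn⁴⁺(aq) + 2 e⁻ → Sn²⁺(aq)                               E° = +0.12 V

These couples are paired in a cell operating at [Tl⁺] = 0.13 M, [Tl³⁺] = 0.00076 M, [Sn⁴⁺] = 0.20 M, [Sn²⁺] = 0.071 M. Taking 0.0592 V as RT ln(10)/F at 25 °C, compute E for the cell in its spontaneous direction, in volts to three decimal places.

Tl³⁺/Tl⁺ is the cathode (higher E°), Sn⁴⁺/Sn²⁺ the anode: E°cell = +1.21 − (+0.12) = +1.09 V, n = 2.
Overall: Tl³⁺(aq) + Sn²⁺(aq) → Tl⁺(aq) + Sn⁴⁺(aq)
Q = [Tl⁺]·[Sn⁴⁺] / ([Tl³⁺]·[Sn²⁺]); log Q = 2.683.
E = E° − (0.0592/n) log Q = +1.09 − (0.0592/2)(2.683) = +1.011 V.

+1.011 V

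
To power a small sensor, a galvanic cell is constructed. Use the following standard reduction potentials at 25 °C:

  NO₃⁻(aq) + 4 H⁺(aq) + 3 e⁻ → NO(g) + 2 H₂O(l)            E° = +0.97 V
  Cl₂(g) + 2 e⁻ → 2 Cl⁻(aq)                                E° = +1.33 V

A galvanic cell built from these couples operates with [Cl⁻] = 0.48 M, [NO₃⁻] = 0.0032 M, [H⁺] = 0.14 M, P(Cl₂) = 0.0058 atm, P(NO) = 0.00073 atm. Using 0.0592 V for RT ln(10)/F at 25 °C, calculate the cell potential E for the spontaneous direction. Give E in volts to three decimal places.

+0.367 V

Cl₂/Cl⁻ is the cathode (higher E°), NO₃⁻/NO the anode: E°cell = +1.33 − (+0.97) = +0.36 V, n = 6.
Overall: 3 Cl₂(g) + 2 NO(g) + 4 H₂O(l) → 6 Cl⁻(aq) + 2 NO₃⁻(aq) + 8 H⁺(aq)
Q = [Cl⁻]^6·[NO₃⁻]^2·[H⁺]^8 / (P(Cl₂)^3·P(NO)^2); log Q = -0.750.
E = E° − (0.0592/n) log Q = +0.36 − (0.0592/6)(-0.750) = +0.367 V.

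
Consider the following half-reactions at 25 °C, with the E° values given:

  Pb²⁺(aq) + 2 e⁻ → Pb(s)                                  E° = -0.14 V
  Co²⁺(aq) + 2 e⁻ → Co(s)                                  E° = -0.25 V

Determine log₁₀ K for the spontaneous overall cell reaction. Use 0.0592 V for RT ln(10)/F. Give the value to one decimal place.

3.7

Cathode: Pb²⁺/Pb; anode: Co²⁺/Co. E°cell = +0.11 V, n = 2.
log K = nE°cell / 0.0592 = (2)(+0.11) / 0.0592 = 3.7.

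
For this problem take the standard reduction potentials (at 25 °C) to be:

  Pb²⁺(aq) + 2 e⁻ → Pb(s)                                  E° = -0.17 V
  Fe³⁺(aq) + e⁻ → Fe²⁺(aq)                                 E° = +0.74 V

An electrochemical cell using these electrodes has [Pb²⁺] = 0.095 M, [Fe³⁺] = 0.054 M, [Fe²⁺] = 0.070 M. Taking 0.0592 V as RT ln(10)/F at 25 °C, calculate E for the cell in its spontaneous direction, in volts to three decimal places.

+0.934 V

Fe³⁺/Fe²⁺ is the cathode (higher E°), Pb²⁺/Pb the anode: E°cell = +0.74 − (-0.17) = +0.91 V, n = 2.
Overall: 2 Fe³⁺(aq) + Pb(s) → 2 Fe²⁺(aq) + Pb²⁺(aq)
Q = [Fe²⁺]^2·[Pb²⁺] / ([Fe³⁺]^2); log Q = -0.797.
E = E° − (0.0592/n) log Q = +0.91 − (0.0592/2)(-0.797) = +0.934 V.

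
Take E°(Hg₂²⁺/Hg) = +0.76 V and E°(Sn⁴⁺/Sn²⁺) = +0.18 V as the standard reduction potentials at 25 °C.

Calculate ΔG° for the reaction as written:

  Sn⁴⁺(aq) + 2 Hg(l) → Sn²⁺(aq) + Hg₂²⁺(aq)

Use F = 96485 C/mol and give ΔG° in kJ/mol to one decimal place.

+111.9 kJ/mol

As written, Sn⁴⁺/Sn²⁺ is reduced (cathode) and Hg₂²⁺/Hg is oxidised (anode), so E°cell = (+0.18) − (+0.76) = -0.58 V.
Balancing electrons gives n = 2.
ΔG° = −nFE° = −(2)(96485)(-0.58) = 111,923 J = +111.9 kJ/mol.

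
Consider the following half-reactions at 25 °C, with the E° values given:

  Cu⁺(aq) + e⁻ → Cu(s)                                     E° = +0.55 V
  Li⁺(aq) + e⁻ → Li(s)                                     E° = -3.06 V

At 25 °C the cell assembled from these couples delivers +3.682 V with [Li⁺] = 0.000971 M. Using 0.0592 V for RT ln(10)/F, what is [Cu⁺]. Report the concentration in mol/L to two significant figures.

0.016 M

Cu⁺/Cu is the cathode, Li⁺/Li the anode: E°cell = +3.61 V, n = 1.
Overall reaction: Cu⁺(aq) + Li(s) → Cu(s) + Li⁺(aq); Q = [Li⁺]^1/[Cu⁺]^1.
From E = E° − (0.0592/n) log Q: log Q = (E° − E)·n/0.0592 = (+3.61 − (+3.682))·1/0.0592 = -1.2162.
So 1·log[Cu⁺] = 1·log(0.000971) − log Q = -3.0128 − (-1.2162) = -1.7966; [Cu⁺] = 10^(-1.7966) ≈ 0.016 M.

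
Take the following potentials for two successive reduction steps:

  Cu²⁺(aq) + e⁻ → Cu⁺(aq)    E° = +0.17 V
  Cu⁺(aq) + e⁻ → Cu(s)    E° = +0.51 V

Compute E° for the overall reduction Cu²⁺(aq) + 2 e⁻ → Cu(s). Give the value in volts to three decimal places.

+0.340 V

Adding the free-energy changes (−nFE°) of the two steps gives −n₃FE°₃ = −n₁FE°₁ − n₂FE°₂.
E°₃ = (1×+0.17 + 1×+0.51) / 2 = (+0.680) / 2 = +0.340 V.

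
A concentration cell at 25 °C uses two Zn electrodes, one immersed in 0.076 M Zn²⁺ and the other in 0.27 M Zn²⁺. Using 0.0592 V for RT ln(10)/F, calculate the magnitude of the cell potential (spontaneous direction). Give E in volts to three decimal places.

For a concentration cell E°cell = 0. The 0.27 M side is the cathode (reduction is favoured where [Zn²⁺] is higher).
With n = 2, E = −(0.0592/2) log([Zn²⁺]ₐₙ/[Zn²⁺]꜀ₐₜ) = −(0.0592/2) log(0.076/0.27) = −(0.0592/2)(-0.551) = +0.016 V.

+0.016 V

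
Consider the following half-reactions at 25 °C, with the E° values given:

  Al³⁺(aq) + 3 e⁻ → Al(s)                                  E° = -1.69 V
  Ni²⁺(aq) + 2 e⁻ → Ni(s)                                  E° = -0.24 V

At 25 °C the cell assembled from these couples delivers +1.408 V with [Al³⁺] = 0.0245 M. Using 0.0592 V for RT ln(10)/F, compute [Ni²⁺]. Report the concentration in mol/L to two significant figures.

Ni²⁺/Ni is the cathode, Al³⁺/Al the anode: E°cell = +1.45 V, n = 6.
Overall reaction: 3 Ni²⁺(aq) + 2 Al(s) → 3 Ni(s) + 2 Al³⁺(aq); Q = [Al³⁺]^2/[Ni²⁺]^3.
From E = E° − (0.0592/n) log Q: log Q = (E° − E)·n/0.0592 = (+1.45 − (+1.408))·6/0.0592 = 4.2568.
So 3·log[Ni²⁺] = 2·log(0.0245) − log Q = -3.2217 − (4.2568) = -7.4785; log[Ni²⁺] = -7.4785 / 3 = -2.4928; [Ni²⁺] = 10^(-2.4928) ≈ 0.0032 M.

0.0032 M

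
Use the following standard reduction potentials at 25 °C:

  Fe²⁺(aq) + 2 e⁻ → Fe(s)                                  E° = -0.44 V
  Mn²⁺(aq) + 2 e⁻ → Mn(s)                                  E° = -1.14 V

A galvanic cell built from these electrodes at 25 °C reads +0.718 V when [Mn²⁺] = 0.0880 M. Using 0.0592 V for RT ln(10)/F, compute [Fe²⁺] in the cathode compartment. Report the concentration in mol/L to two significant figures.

0.36 M

Fe²⁺/Fe is the cathode, Mn²⁺/Mn the anode: E°cell = +0.70 V, n = 2.
Overall reaction: Fe²⁺(aq) + Mn(s) → Fe(s) + Mn²⁺(aq); Q = [Mn²⁺]^1/[Fe²⁺]^1.
From E = E° − (0.0592/n) log Q: log Q = (E° − E)·n/0.0592 = (+0.70 − (+0.718))·2/0.0592 = -0.6081.
So 1·log[Fe²⁺] = 1·log(0.088) − log Q = -1.0555 − (-0.6081) = -0.4474; [Fe²⁺] = 10^(-0.4474) ≈ 0.36 M.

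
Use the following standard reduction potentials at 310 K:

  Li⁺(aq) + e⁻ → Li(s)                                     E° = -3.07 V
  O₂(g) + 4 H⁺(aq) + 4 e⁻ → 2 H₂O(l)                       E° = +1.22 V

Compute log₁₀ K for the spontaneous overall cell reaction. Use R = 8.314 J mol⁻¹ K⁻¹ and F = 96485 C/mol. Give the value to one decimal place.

279.0

Cathode: O₂/H₂O; anode: Li⁺/Li. E°cell = (+1.22) − (-3.07) = +4.29 V, with n = 4.
ΔG° = −nFE° = −RT ln K, so ln K = nFE°/(RT) = (4)(96485)(+4.29) / ((8.314)(310)) = 642.400.
log₁₀ K = 642.400 / ln 10 = 279.0.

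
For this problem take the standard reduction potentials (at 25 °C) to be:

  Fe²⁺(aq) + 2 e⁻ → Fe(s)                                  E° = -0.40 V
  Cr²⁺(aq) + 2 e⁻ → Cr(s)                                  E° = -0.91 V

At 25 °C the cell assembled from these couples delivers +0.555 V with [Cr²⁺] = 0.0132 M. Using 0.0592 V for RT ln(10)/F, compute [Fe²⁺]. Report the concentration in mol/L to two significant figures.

Fe²⁺/Fe is the cathode, Cr²⁺/Cr the anode: E°cell = +0.51 V, n = 2.
Overall reaction: Fe²⁺(aq) + Cr(s) → Fe(s) + Cr²⁺(aq); Q = [Cr²⁺]^1/[Fe²⁺]^1.
From E = E° − (0.0592/n) log Q: log Q = (E° − E)·n/0.0592 = (+0.51 − (+0.555))·2/0.0592 = -1.5203.
So 1·log[Fe²⁺] = 1·log(0.0132) − log Q = -1.8794 − (-1.5203) = -0.3591; [Fe²⁺] = 10^(-0.3591) ≈ 0.44 M.

0.44 M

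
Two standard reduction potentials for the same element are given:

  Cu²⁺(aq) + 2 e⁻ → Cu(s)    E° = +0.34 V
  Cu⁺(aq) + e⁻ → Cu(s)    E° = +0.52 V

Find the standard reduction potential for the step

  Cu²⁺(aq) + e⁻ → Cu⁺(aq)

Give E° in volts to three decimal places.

Sequential free energies add, so n₃E°₃ = n₁E°₁ + n₂E°₂.
With n₃ = 2, and the known step contributing 1×(+0.52) V, the unknown satisfies 1·E° = 2×(+0.34) − 1×(+0.52) = +0.160.
E° = +0.160 / 1 = +0.160 V.

+0.160 V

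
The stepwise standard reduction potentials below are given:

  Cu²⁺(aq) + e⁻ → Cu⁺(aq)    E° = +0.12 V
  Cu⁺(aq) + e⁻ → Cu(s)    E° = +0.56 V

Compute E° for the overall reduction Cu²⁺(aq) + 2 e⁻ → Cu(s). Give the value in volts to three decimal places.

Since ΔG° = −nFE° is additive over sequential reductions, n₃E°₃ = n₁E°₁ + n₂E°₂.
E°₃ = (1×+0.12 + 1×+0.56) / 2 = (+0.680) / 2 = +0.340 V.

+0.340 V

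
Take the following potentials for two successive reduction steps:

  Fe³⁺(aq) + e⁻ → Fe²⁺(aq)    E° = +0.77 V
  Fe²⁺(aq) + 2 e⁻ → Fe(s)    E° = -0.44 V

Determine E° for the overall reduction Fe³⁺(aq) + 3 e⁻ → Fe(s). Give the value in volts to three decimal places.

Adding the free-energy changes (−nFE°) of the two steps gives −n₃FE°₃ = −n₁FE°₁ − n₂FE°₂.
E°₃ = (1×+0.77 + 2×-0.44) / 3 = (-0.110) / 3 = -0.037 V.
E° values themselves are not directly additive — weighting by electron count is essential.

-0.037 V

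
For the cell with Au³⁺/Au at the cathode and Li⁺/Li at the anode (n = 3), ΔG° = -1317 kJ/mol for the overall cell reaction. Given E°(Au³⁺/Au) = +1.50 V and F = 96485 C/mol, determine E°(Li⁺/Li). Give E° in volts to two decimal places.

E°cell = −ΔG°/(nF) = −(-1317×10³)/((3)(96485)) = +4.550 V.
Since Au³⁺/Au is the cathode and Li⁺/Li the anode, E°cell = E°(Au³⁺/Au) − E°(Li⁺/Li).
So E°(Li⁺/Li) = E°(Au³⁺/Au) − E°cell = (+1.50) − (+4.550) = -3.05 V.

-3.05 V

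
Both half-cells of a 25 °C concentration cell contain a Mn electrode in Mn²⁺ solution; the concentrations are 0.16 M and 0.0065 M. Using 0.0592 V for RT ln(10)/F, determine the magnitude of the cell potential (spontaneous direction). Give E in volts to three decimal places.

For a concentration cell E°cell = 0. The 0.16 M side is the cathode (reduction is favoured where [Mn²⁺] is higher).
With n = 2, E = −(0.0592/2) log([Mn²⁺]ₐₙ/[Mn²⁺]꜀ₐₜ) = −(0.0592/2) log(0.0065/0.16) = −(0.0592/2)(-1.391) = +0.041 V.

+0.041 V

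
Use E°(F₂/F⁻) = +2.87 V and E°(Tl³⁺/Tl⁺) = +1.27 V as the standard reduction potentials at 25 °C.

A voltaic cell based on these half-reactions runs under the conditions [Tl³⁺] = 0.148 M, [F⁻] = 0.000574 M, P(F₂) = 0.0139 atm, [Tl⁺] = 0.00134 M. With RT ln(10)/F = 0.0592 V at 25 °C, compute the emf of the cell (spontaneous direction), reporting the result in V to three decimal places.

+1.676 V

F₂/F⁻ is the cathode (higher E°), Tl³⁺/Tl⁺ the anode: E°cell = +2.87 − (+1.27) = +1.60 V, n = 2.
Overall: F₂(g) + Tl⁺(aq) → 2 F⁻(aq) + Tl³⁺(aq)
Q = [F⁻]^2·[Tl³⁺] / (P(F₂)·[Tl⁺]); log Q = -2.582.
E = E° − (0.0592/n) log Q = +1.60 − (0.0592/2)(-2.582) = +1.676 V.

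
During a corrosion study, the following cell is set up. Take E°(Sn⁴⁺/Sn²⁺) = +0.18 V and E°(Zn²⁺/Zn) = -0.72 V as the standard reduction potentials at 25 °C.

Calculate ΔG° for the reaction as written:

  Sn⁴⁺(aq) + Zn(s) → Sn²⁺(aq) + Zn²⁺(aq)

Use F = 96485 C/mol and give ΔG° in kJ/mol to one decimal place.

As written, Sn⁴⁺/Sn²⁺ is reduced (cathode) and Zn²⁺/Zn is oxidised (anode), so E°cell = (+0.18) − (-0.72) = +0.90 V.
Balancing electrons gives n = 2.
ΔG° = −nFE° = −(2)(96485)(+0.90) = -173,673 J = -173.7 kJ/mol.

-173.7 kJ/mol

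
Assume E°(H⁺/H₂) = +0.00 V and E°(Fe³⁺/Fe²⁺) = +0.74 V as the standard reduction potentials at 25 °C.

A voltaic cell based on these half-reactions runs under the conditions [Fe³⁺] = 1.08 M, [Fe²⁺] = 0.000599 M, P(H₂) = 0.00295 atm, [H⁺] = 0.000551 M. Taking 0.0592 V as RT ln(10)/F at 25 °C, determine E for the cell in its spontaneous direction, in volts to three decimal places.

+1.051 V

Fe³⁺/Fe²⁺ is the cathode (higher E°), H⁺/H₂ the anode: E°cell = +0.74 − (+0.00) = +0.74 V, n = 2.
Overall: 2 Fe³⁺(aq) + H₂(g) → 2 Fe²⁺(aq) + 2 H⁺(aq)
Q = [Fe²⁺]^2·[H⁺]^2 / ([Fe³⁺]^2·P(H₂)); log Q = -10.500.
E = E° − (0.0592/n) log Q = +0.74 − (0.0592/2)(-10.500) = +1.051 V.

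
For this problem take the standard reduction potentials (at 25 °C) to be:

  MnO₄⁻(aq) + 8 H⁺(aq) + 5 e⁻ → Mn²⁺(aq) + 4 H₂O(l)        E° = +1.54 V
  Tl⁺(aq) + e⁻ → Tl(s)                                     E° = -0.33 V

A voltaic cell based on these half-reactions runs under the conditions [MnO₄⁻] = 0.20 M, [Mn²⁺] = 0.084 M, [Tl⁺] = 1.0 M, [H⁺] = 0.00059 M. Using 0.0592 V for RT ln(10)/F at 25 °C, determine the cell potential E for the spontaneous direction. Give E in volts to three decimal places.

MnO₄⁻/Mn²⁺ is the cathode (higher E°), Tl⁺/Tl the anode: E°cell = +1.54 − (-0.33) = +1.87 V, n = 5.
Overall: MnO₄⁻(aq) + 8 H⁺(aq) + 5 Tl(s) → Mn²⁺(aq) + 4 H₂O(l) + 5 Tl⁺(aq)
Q = [Mn²⁺]·[Tl⁺]^5 / ([MnO₄⁻]·[H⁺]^8); log Q = 25.456.
E = E° − (0.0592/n) log Q = +1.87 − (0.0592/5)(25.456) = +1.569 V.

+1.569 V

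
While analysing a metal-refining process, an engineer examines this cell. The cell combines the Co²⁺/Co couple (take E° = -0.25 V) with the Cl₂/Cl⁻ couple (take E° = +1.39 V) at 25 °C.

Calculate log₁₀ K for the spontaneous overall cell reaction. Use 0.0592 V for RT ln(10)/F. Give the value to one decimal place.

Cathode: Cl₂/Cl⁻; anode: Co²⁺/Co. E°cell = +1.64 V, n = 2.
log K = nE°cell / 0.0592 = (2)(+1.64) / 0.0592 = 55.4.

55.4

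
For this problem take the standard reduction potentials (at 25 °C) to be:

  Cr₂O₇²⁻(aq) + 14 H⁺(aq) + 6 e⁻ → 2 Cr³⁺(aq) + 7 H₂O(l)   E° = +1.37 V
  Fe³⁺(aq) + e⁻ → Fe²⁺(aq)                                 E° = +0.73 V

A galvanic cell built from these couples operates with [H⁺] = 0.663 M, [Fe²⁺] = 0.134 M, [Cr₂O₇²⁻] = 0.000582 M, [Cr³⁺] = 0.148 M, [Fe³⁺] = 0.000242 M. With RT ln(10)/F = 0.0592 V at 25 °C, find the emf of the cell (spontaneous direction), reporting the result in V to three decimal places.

Cr₂O₇²⁻/Cr³⁺ is the cathode (higher E°), Fe³⁺/Fe²⁺ the anode: E°cell = +1.37 − (+0.73) = +0.64 V, n = 6.
Overall: Cr₂O₇²⁻(aq) + 14 H⁺(aq) + 6 Fe²⁺(aq) → 2 Cr³⁺(aq) + 7 H₂O(l) + 6 Fe³⁺(aq)
Q = [Cr³⁺]^2·[Fe³⁺]^6 / ([Cr₂O₇²⁻]·[H⁺]^14·[Fe²⁺]^6); log Q = -12.385.
E = E° − (0.0592/n) log Q = +0.64 − (0.0592/6)(-12.385) = +0.762 V.

+0.762 V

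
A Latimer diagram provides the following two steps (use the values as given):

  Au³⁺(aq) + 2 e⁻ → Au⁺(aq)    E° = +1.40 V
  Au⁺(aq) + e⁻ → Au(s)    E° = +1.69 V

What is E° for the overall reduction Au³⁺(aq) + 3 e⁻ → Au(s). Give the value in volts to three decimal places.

Since ΔG° = −nFE° is additive over sequential reductions, n₃E°₃ = n₁E°₁ + n₂E°₂.
E°₃ = (2×+1.40 + 1×+1.69) / 3 = (+4.490) / 3 = +1.497 V.

+1.497 V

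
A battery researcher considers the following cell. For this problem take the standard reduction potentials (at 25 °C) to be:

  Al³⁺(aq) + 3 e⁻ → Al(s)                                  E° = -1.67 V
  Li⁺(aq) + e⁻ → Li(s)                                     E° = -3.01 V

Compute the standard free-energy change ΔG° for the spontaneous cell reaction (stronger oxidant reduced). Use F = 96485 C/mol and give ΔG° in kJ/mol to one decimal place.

Al³⁺/Al (E° = -1.67 V) is the cathode; Li⁺/Li (E° = -3.01 V) is the anode, so E°cell = +1.34 V.
Balancing electrons gives n = 3 (lcm of 3 and 1).
ΔG° = −nFE° = −(3)(96485)(+1.34) = -387,870 J = -387.9 kJ/mol.

-387.9 kJ/mol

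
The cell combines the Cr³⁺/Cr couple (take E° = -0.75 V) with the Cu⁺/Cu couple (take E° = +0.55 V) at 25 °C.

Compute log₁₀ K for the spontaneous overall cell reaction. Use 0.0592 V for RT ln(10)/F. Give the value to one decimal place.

65.9

Cathode: Cu⁺/Cu; anode: Cr³⁺/Cr. E°cell = +1.30 V, n = 3.
log K = nE°cell / 0.0592 = (3)(+1.30) / 0.0592 = 65.9.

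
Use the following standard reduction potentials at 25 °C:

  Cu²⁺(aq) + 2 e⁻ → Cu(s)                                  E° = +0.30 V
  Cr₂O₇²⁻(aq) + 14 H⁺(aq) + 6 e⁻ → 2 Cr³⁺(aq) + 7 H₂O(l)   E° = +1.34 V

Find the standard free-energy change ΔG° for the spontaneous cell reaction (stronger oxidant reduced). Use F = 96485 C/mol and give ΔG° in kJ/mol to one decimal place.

Cr₂O₇²⁻/Cr³⁺ (E° = +1.34 V) is the cathode; Cu²⁺/Cu (E° = +0.30 V) is the anode, so E°cell = +1.04 V.
Balancing electrons gives n = 6 (lcm of 6 and 2).
ΔG° = −nFE° = −(6)(96485)(+1.04) = -602,066 J = -602.1 kJ/mol.

-602.1 kJ/mol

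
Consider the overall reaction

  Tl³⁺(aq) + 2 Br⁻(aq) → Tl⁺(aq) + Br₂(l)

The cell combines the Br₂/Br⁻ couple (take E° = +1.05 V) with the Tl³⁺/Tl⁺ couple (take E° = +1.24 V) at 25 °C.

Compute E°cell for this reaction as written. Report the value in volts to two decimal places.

+0.19 V

The Tl³⁺/Tl⁺ couple has the higher reduction potential, so it is the cathode; Br₂/Br⁻ is oxidised at the anode.
E°cell = E°(cathode) − E°(anode) = (+1.24) − (+1.05) = +0.19 V.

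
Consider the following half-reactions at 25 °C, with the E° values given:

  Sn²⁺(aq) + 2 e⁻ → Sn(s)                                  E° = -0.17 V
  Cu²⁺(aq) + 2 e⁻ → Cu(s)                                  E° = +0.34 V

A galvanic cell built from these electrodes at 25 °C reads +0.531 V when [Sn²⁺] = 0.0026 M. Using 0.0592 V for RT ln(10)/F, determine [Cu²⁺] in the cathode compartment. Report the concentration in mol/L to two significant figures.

0.013 M

Cu²⁺/Cu is the cathode, Sn²⁺/Sn the anode: E°cell = +0.51 V, n = 2.
Overall reaction: Cu²⁺(aq) + Sn(s) → Cu(s) + Sn²⁺(aq); Q = [Sn²⁺]^1/[Cu²⁺]^1.
From E = E° − (0.0592/n) log Q: log Q = (E° − E)·n/0.0592 = (+0.51 − (+0.531))·2/0.0592 = -0.7095.
So 1·log[Cu²⁺] = 1·log(0.0026) − log Q = -2.5850 − (-0.7095) = -1.8755; [Cu²⁺] = 10^(-1.8755) ≈ 0.013 M.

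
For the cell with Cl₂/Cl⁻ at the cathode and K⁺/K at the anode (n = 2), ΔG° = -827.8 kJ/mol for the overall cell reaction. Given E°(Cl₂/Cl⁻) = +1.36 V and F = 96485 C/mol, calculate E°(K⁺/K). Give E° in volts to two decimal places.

E°cell = −ΔG°/(nF) = −(-827.8×10³)/((2)(96485)) = +4.290 V.
Since Cl₂/Cl⁻ is the cathode and K⁺/K the anode, E°cell = E°(Cl₂/Cl⁻) − E°(K⁺/K).
So E°(K⁺/K) = E°(Cl₂/Cl⁻) − E°cell = (+1.36) − (+4.290) = -2.93 V.

-2.93 V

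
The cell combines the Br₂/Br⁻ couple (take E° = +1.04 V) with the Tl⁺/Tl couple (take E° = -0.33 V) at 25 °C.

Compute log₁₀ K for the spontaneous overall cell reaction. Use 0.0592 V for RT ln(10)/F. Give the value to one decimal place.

Cathode: Br₂/Br⁻; anode: Tl⁺/Tl. E°cell = +1.37 V, n = 2.
log K = nE°cell / 0.0592 = (2)(+1.37) / 0.0592 = 46.3.

46.3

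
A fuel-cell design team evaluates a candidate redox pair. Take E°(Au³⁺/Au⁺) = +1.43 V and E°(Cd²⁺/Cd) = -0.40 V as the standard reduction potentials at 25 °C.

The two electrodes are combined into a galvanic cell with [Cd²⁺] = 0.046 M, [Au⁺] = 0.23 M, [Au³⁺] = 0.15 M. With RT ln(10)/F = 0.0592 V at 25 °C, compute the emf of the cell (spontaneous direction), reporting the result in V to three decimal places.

Au³⁺/Au⁺ is the cathode (higher E°), Cd²⁺/Cd the anode: E°cell = +1.43 − (-0.40) = +1.83 V, n = 2.
Overall: Au³⁺(aq) + Cd(s) → Au⁺(aq) + Cd²⁺(aq)
Q = [Au⁺]·[Cd²⁺] / ([Au³⁺]); log Q = -1.152.
E = E° − (0.0592/n) log Q = +1.83 − (0.0592/2)(-1.152) = +1.864 V.

+1.864 V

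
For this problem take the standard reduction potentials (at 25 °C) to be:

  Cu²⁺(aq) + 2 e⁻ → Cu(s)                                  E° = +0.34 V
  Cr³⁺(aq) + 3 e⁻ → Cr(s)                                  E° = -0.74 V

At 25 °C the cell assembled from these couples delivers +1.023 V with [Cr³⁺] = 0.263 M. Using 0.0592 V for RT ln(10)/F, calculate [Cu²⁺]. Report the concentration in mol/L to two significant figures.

0.0049 M

Cu²⁺/Cu is the cathode, Cr³⁺/Cr the anode: E°cell = +1.08 V, n = 6.
Overall reaction: 3 Cu²⁺(aq) + 2 Cr(s) → 3 Cu(s) + 2 Cr³⁺(aq); Q = [Cr³⁺]^2/[Cu²⁺]^3.
From E = E° − (0.0592/n) log Q: log Q = (E° − E)·n/0.0592 = (+1.08 − (+1.023))·6/0.0592 = 5.7770.
So 3·log[Cu²⁺] = 2·log(0.263) − log Q = -1.1601 − (5.7770) = -6.9371; log[Cu²⁺] = -6.9371 / 3 = -2.3124; [Cu²⁺] = 10^(-2.3124) ≈ 0.0049 M.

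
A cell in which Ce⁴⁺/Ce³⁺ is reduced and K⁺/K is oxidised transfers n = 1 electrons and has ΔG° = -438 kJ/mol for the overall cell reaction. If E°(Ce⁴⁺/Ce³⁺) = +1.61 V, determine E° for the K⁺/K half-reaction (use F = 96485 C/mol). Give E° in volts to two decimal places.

E°cell = −ΔG°/(nF) = −(-438×10³)/((1)(96485)) = +4.540 V.
Since Ce⁴⁺/Ce³⁺ is the cathode and K⁺/K the anode, E°cell = E°(Ce⁴⁺/Ce³⁺) − E°(K⁺/K).
So E°(K⁺/K) = E°(Ce⁴⁺/Ce³⁺) − E°cell = (+1.61) − (+4.540) = -2.93 V.

-2.93 V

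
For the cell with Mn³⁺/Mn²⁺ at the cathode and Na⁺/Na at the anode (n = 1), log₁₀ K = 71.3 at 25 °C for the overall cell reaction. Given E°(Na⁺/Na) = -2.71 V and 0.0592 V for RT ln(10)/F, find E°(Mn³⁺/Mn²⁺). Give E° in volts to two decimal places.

+1.51 V

E°cell = (0.0592/n)·log K = (0.0592/1)(71.3) = +4.221 V.
Since Mn³⁺/Mn²⁺ is the cathode and Na⁺/Na the anode, E°cell = E°(Mn³⁺/Mn²⁺) − E°(Na⁺/Na).
So E°(Mn³⁺/Mn²⁺) = E°cell + E°(Na⁺/Na) = +4.221 + (-2.71) = +1.51 V.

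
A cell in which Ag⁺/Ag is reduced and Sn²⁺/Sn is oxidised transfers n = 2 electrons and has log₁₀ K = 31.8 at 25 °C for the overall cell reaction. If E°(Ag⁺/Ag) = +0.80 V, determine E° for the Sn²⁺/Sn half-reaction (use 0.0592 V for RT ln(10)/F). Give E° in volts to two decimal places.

-0.14 V

E°cell = (0.0592/n)·log K = (0.0592/2)(31.8) = +0.941 V.
Since Ag⁺/Ag is the cathode and Sn²⁺/Sn the anode, E°cell = E°(Ag⁺/Ag) − E°(Sn²⁺/Sn).
So E°(Sn²⁺/Sn) = E°(Ag⁺/Ag) − E°cell = (+0.80) − (+0.941) = -0.14 V.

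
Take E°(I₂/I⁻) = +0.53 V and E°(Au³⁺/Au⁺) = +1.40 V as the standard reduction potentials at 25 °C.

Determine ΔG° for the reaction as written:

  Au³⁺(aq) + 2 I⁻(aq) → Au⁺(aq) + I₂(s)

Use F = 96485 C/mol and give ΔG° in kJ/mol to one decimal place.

-167.9 kJ/mol

As written, Au³⁺/Au⁺ is reduced (cathode) and I₂/I⁻ is oxidised (anode), so E°cell = (+1.40) − (+0.53) = +0.87 V.
Balancing electrons gives n = 2.
ΔG° = −nFE° = −(2)(96485)(+0.87) = -167,884 J = -167.9 kJ/mol.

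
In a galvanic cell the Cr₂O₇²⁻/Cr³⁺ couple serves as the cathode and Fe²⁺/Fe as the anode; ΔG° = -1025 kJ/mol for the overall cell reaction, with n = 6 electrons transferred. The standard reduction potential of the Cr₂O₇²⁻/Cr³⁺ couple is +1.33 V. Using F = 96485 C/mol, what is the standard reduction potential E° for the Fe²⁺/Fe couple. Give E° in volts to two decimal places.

-0.44 V

E°cell = −ΔG°/(nF) = −(-1025×10³)/((6)(96485)) = +1.771 V.
Since Cr₂O₇²⁻/Cr³⁺ is the cathode and Fe²⁺/Fe the anode, E°cell = E°(Cr₂O₇²⁻/Cr³⁺) − E°(Fe²⁺/Fe).
So E°(Fe²⁺/Fe) = E°(Cr₂O₇²⁻/Cr³⁺) − E°cell = (+1.33) − (+1.771) = -0.44 V.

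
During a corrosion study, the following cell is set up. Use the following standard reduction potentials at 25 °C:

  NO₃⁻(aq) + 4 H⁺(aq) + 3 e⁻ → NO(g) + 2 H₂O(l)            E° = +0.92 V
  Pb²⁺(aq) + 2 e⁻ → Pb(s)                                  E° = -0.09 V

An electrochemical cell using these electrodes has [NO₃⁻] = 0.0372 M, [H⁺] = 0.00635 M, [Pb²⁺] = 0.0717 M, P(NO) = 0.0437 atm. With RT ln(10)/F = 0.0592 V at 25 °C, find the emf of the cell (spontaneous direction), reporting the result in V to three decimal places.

+0.869 V

NO₃⁻/NO is the cathode (higher E°), Pb²⁺/Pb the anode: E°cell = +0.92 − (-0.09) = +1.01 V, n = 6.
Overall: 2 NO₃⁻(aq) + 8 H⁺(aq) + 3 Pb(s) → 2 NO(g) + 4 H₂O(l) + 3 Pb²⁺(aq)
Q = P(NO)^2·[Pb²⁺]^3 / ([NO₃⁻]^2·[H⁺]^8); log Q = 14.284.
E = E° − (0.0592/n) log Q = +1.01 − (0.0592/6)(14.284) = +0.869 V.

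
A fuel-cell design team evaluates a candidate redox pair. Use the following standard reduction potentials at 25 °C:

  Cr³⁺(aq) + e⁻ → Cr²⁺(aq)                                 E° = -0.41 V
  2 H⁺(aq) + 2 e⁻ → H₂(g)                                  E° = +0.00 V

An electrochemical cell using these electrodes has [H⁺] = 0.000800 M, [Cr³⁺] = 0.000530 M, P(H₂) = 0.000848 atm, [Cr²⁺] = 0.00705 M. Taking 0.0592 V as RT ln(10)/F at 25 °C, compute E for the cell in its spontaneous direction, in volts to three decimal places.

H⁺/H₂ is the cathode (higher E°), Cr³⁺/Cr²⁺ the anode: E°cell = +0.00 − (-0.41) = +0.41 V, n = 2.
Overall: 2 H⁺(aq) + 2 Cr²⁺(aq) → H₂(g) + 2 Cr³⁺(aq)
Q = P(H₂)·[Cr³⁺]^2 / ([H⁺]^2·[Cr²⁺]^2); log Q = 0.874.
E = E° − (0.0592/n) log Q = +0.41 − (0.0592/2)(0.874) = +0.384 V.

+0.384 V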